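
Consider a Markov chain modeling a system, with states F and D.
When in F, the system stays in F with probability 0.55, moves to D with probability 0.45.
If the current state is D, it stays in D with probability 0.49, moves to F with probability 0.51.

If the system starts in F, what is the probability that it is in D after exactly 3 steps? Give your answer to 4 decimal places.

Propagate the distribution vector 3 steps from F.
After 0 steps: (1.0000, 0.0000)
After 1 step: (0.5500, 0.4500)
After 2 steps: (0.5320, 0.4680)
After 3 steps: (0.5313, 0.4687)
P(in D after 3 steps) = 0.4687

0.4687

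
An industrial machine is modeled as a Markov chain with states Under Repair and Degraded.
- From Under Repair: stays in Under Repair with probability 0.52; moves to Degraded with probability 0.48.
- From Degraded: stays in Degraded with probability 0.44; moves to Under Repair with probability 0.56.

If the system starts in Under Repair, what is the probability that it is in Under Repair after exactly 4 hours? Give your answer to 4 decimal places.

Propagate the distribution vector 4 hours from Under Repair.
After 0 hours: (1.0000, 0.0000)
After 1 hour: (0.5200, 0.4800)
After 2 hours: (0.5392, 0.4608)
After 3 hours: (0.5384, 0.4616)
After 4 hours: (0.5385, 0.4615)
P(in Under Repair after 4 hours) = 0.5385

0.5385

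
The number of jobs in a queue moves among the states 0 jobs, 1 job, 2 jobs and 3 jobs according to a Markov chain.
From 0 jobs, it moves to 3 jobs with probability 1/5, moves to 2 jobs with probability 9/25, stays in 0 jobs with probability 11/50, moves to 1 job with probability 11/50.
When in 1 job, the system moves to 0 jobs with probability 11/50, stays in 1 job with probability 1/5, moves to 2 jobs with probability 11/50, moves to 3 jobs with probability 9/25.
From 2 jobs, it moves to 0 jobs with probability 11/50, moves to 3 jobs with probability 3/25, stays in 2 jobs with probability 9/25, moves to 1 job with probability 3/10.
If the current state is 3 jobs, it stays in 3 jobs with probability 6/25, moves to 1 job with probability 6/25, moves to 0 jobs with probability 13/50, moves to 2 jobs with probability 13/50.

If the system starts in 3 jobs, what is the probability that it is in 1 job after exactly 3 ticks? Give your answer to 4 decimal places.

Propagate the distribution vector 3 ticks from 3 jobs.
After 0 ticks: (0.0000, 0.0000, 0.0000, 1.0000)
After 1 tick: (0.2600, 0.2400, 0.2600, 0.2400)
After 2 ticks: (0.2296, 0.2408, 0.3024, 0.2272)
After 3 ticks: (0.2291, 0.2439, 0.3036, 0.2234)
P(in 1 job after 3 ticks) = 0.2439

0.2439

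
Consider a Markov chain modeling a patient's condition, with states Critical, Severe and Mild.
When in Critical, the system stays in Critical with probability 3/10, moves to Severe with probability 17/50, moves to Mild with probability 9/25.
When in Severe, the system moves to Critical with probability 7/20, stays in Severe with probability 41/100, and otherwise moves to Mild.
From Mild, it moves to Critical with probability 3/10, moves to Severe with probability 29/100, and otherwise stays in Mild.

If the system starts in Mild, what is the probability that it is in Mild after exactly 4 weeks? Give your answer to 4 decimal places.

0.3352

Propagate the distribution vector 4 weeks from Mild.
After 0 weeks: (0.0000, 0.0000, 1.0000)
After 1 week: (0.3000, 0.2900, 0.4100)
After 2 weeks: (0.3145, 0.3398, 0.3457)
After 3 weeks: (0.3170, 0.3465, 0.3365)
After 4 weeks: (0.3173, 0.3474, 0.3352)
P(in Mild after 4 weeks) = 0.3352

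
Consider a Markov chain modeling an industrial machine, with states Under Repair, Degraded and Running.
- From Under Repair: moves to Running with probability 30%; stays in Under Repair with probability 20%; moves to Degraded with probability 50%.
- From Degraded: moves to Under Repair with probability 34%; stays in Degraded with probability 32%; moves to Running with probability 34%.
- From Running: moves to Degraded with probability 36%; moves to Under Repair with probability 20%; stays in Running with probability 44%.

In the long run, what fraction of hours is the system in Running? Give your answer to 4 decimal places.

0.3665

Let the stationary distribution be π with π = πP and π_1 + π_2 + π_3 = 1.
π_1 = 0.2·π_1 + 0.34·π_2 + 0.2·π_3
π_2 = 0.5·π_1 + 0.32·π_2 + 0.36·π_3
Solving with the normalization constraint gives π = (0.2532, 0.3802, 0.3665).
So the stationary probability of Running is 0.3665.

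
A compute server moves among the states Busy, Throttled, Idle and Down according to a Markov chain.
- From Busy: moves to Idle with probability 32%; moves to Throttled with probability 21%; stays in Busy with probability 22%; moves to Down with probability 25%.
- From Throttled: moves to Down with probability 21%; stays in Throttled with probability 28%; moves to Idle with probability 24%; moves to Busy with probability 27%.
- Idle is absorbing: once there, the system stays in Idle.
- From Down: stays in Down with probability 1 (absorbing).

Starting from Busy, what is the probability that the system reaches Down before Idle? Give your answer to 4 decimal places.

0.4439

Let h(s) be the probability of absorption at Down starting from transient state s. Then h(Down) = 1 and h(Idle) = 0. By first-step analysis:
h(Busy) = 0.22·h(Busy) + 0.21·h(Throttled) + 0.32·0 + 0.25·1
h(Throttled) = 0.27·h(Busy) + 0.28·h(Throttled) + 0.24·0 + 0.21·1
Solving: h(Busy) = 0.4439, h(Throttled) = 0.4581.
Starting from Busy, the probability is 0.4439.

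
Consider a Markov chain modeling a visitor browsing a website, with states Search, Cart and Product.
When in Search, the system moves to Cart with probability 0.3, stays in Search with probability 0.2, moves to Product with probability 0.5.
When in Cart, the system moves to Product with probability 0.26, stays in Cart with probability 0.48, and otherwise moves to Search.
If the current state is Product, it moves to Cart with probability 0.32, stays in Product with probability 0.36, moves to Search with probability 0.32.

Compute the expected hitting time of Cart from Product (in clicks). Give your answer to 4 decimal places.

3.1818

Let t(s) be the expected number of clicks to first reach Cart from state s, with t(Cart) = 0. Conditioning on the first click:
t(Search) = 1 + 0.2·t(Search) + 0.5·t(Product)
t(Product) = 1 + 0.32·t(Search) + 0.36·t(Product)
Solving: t(Search) = 3.2386, t(Product) = 3.1818.
Expected clicks from Product to Cart: 3.1818.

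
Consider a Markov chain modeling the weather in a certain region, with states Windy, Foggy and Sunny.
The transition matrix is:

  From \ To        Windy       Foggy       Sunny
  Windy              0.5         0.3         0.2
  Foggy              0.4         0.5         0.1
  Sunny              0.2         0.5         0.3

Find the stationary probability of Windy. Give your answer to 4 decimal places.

Let the stationary distribution be π with π = πP and π_1 + π_2 + π_3 = 1.
π_1 = 0.5·π_1 + 0.4·π_2 + 0.2·π_3
π_2 = 0.3·π_1 + 0.5·π_2 + 0.5·π_3
Solving with the normalization constraint gives π = (0.4054, 0.4189, 0.1757).
So the stationary probability of Windy is 0.4054.

0.4054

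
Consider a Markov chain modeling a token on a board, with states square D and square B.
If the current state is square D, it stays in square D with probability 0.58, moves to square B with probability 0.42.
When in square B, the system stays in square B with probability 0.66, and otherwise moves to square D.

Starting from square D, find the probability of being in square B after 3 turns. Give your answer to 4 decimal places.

Propagate the distribution vector 3 turns from square D.
After 0 turns: (1.0000, 0.0000)
After 1 turn: (0.5800, 0.4200)
After 2 turns: (0.4792, 0.5208)
After 3 turns: (0.4550, 0.5450)
P(in square B after 3 turns) = 0.5450

0.5450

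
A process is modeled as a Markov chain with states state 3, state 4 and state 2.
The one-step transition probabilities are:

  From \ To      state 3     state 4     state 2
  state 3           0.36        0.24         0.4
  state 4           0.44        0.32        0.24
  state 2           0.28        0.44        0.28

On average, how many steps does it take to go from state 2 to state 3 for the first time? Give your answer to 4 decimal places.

2.9167

Let t(s) be the expected number of steps to first reach state 3 from state s, with t(state 3) = 0. Conditioning on the first step:
t(state 4) = 1 + 0.32·t(state 4) + 0.24·t(state 2)
t(state 2) = 1 + 0.44·t(state 4) + 0.28·t(state 2)
Solving: t(state 4) = 2.5000, t(state 2) = 2.9167.
Expected steps from state 2 to state 3: 2.9167.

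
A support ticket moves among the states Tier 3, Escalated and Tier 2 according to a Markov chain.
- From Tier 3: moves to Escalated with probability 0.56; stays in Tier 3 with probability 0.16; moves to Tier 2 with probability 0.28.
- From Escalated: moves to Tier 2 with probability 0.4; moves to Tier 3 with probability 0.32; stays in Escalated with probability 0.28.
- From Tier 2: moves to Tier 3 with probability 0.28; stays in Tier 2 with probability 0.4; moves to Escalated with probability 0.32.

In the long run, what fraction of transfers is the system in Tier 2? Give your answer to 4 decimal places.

Let the stationary distribution be π with π = πP and π_1 + π_2 + π_3 = 1.
π_1 = 0.16·π_1 + 0.32·π_2 + 0.28·π_3
π_2 = 0.56·π_1 + 0.28·π_2 + 0.32·π_3
Solving with the normalization constraint gives π = (0.2632, 0.3684, 0.3684).
So the stationary probability of Tier 2 is 0.3684.

0.3684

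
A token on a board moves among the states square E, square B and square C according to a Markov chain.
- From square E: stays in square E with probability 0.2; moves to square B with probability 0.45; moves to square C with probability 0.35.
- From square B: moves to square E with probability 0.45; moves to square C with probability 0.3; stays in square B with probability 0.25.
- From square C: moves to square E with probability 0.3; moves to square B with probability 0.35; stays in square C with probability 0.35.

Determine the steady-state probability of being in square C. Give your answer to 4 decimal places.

Let the stationary distribution be π with π = πP and π_1 + π_2 + π_3 = 1.
π_1 = 0.2·π_1 + 0.45·π_2 + 0.3·π_3
π_2 = 0.45·π_1 + 0.25·π_2 + 0.35·π_3
Solving with the normalization constraint gives π = (0.3201, 0.3473, 0.3326).
So the stationary probability of square C is 0.3326.

0.3326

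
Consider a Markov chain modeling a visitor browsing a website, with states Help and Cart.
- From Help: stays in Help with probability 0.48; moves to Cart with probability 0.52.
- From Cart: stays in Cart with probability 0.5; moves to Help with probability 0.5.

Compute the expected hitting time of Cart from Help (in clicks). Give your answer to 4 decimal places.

Let t(s) be the expected number of clicks to first reach Cart from state s, with t(Cart) = 0. Conditioning on the first click:
t(Help) = 1 + 0.48·t(Help)
Solving: t(Help) = 1.9231.
Expected clicks from Help to Cart: 1.9231.

1.9231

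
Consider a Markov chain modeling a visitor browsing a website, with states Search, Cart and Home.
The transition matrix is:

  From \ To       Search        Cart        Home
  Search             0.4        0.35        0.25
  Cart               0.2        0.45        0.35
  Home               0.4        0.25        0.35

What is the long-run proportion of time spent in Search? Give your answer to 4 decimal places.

Let the stationary distribution be π with π = πP and π_1 + π_2 + π_3 = 1.
π_1 = 0.4·π_1 + 0.2·π_2 + 0.4·π_3
π_2 = 0.35·π_1 + 0.45·π_2 + 0.25·π_3
Solving with the normalization constraint gives π = (0.3293, 0.3537, 0.3171).
So the stationary probability of Search is 0.3293.

0.3293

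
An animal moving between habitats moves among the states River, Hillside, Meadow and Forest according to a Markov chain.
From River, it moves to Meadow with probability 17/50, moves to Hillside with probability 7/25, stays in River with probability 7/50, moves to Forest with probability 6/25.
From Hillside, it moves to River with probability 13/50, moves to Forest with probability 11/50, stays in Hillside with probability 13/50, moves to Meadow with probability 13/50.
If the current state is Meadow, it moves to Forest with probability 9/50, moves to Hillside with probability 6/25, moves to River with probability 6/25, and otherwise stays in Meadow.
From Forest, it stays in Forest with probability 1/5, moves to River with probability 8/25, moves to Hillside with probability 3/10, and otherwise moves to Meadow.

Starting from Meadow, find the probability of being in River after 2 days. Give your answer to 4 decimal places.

0.2352

Propagate the distribution vector 2 days from Meadow.
After 0 days: (0.0000, 0.0000, 1.0000, 0.0000)
After 1 day: (0.2400, 0.2400, 0.3400, 0.1800)
After 2 days: (0.2352, 0.2652, 0.2920, 0.2076)
P(in River after 2 days) = 0.2352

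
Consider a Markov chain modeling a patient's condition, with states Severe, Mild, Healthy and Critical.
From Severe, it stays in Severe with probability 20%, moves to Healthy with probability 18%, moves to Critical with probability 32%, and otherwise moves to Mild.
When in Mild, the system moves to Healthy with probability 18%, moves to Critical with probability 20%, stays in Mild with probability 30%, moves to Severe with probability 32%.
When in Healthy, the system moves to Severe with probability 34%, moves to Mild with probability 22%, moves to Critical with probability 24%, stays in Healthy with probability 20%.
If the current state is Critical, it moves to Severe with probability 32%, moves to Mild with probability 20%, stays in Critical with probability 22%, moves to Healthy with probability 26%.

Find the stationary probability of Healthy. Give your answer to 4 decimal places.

Let the stationary distribution be π with π = πP and π_1 + π_2 + π_3 + π_4 = 1.
π_1 = 0.2·π_1 + 0.32·π_2 + 0.34·π_3 + 0.32·π_4
π_2 = 0.3·π_1 + 0.3·π_2 + 0.22·π_3 + 0.2·π_4
π_3 = 0.18·π_1 + 0.18·π_2 + 0.2·π_3 + 0.26·π_4
Solving with the normalization constraint gives π = (0.2894, 0.2589, 0.2039, 0.2478).
So the stationary probability of Healthy is 0.2039.

0.2039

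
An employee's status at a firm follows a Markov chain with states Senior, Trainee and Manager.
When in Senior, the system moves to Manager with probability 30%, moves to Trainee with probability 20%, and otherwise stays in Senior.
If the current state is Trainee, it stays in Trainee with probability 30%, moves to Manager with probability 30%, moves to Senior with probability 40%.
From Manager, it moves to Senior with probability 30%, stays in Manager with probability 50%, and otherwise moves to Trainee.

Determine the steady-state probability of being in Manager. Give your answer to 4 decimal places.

0.3750

Let the stationary distribution be π with π = πP and π_1 + π_2 + π_3 = 1.
π_1 = 0.5·π_1 + 0.4·π_2 + 0.3·π_3
π_2 = 0.2·π_1 + 0.3·π_2 + 0.2·π_3
Solving with the normalization constraint gives π = (0.4028, 0.2222, 0.3750).
So the stationary probability of Manager is 0.3750.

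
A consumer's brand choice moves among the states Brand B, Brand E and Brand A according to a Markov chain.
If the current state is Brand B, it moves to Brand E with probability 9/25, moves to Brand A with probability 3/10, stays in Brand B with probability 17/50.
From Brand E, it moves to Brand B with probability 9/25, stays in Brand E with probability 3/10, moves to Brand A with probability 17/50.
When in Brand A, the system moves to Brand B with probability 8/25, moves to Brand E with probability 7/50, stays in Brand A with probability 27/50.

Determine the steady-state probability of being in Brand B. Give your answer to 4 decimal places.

Let the stationary distribution be π with π = πP and π_1 + π_2 + π_3 = 1.
π_1 = 0.34·π_1 + 0.36·π_2 + 0.32·π_3
π_2 = 0.36·π_1 + 0.3·π_2 + 0.14·π_3
Solving with the normalization constraint gives π = (0.3369, 0.2549, 0.4082).
So the stationary probability of Brand B is 0.3369.

0.3369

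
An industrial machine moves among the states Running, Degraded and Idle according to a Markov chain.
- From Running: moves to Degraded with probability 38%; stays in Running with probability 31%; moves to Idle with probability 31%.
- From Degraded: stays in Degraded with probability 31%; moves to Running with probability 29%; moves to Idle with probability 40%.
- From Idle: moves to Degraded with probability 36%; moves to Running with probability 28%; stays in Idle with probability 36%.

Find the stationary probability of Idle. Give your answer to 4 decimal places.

0.3593

Let the stationary distribution be π with π = πP and π_1 + π_2 + π_3 = 1.
π_1 = 0.31·π_1 + 0.29·π_2 + 0.28·π_3
π_2 = 0.38·π_1 + 0.31·π_2 + 0.36·π_3
Solving with the normalization constraint gives π = (0.2923, 0.3484, 0.3593).
So the stationary probability of Idle is 0.3593.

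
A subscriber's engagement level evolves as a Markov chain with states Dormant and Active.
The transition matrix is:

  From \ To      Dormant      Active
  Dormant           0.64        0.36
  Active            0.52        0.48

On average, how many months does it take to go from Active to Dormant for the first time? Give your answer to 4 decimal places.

1.9231

Let t(s) be the expected number of months to first reach Dormant from state s, with t(Dormant) = 0. Conditioning on the first month:
t(Active) = 1 + 0.48·t(Active)
Solving: t(Active) = 1.9231.
Expected months from Active to Dormant: 1.9231.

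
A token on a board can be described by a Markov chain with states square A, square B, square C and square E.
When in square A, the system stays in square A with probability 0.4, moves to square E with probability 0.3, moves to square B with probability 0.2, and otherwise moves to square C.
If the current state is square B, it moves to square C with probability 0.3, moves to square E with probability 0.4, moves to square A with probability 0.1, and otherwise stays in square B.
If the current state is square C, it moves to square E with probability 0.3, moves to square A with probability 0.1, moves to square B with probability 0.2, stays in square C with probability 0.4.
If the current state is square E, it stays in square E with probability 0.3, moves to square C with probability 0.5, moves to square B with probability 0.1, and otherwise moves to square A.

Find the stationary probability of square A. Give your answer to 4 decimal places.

Let the stationary distribution be π with π = πP and π_1 + π_2 + π_3 + π_4 = 1.
π_1 = 0.4·π_1 + 0.1·π_2 + 0.1·π_3 + 0.1·π_4
π_2 = 0.2·π_1 + 0.2·π_2 + 0.2·π_3 + 0.1·π_4
π_3 = 0.1·π_1 + 0.3·π_2 + 0.4·π_3 + 0.5·π_4
Solving with the normalization constraint gives π = (0.1429, 0.1683, 0.3720, 0.3168).
So the stationary probability of square A is 0.1429.

0.1429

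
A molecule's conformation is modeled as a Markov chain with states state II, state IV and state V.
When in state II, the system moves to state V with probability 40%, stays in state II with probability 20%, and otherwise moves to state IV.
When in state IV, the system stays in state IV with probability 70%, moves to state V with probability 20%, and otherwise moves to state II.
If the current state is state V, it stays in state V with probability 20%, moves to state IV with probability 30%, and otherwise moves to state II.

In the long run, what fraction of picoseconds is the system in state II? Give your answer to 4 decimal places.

0.2195

Let the stationary distribution be π with π = πP and π_1 + π_2 + π_3 = 1.
π_1 = 0.2·π_1 + 0.1·π_2 + 0.5·π_3
π_2 = 0.4·π_1 + 0.7·π_2 + 0.3·π_3
Solving with the normalization constraint gives π = (0.2195, 0.5366, 0.2439).
So the stationary probability of state II is 0.2195.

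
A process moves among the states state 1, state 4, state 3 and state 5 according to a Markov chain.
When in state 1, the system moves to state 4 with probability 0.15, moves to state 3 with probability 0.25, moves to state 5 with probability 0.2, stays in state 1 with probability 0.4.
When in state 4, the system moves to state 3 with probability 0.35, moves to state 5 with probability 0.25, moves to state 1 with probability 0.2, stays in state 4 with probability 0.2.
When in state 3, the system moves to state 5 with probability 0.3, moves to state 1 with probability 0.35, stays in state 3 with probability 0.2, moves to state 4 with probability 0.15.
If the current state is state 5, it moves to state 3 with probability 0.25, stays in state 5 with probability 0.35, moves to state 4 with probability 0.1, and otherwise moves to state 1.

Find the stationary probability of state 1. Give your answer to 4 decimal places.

0.3314

Let the stationary distribution be π with π = πP and π_1 + π_2 + π_3 + π_4 = 1.
π_1 = 0.4·π_1 + 0.2·π_2 + 0.35·π_3 + 0.3·π_4
π_2 = 0.15·π_1 + 0.2·π_2 + 0.15·π_3 + 0.1·π_4
π_3 = 0.25·π_1 + 0.35·π_2 + 0.2·π_3 + 0.25·π_4
Solving with the normalization constraint gives π = (0.3314, 0.1435, 0.2518, 0.2734).
So the stationary probability of state 1 is 0.3314.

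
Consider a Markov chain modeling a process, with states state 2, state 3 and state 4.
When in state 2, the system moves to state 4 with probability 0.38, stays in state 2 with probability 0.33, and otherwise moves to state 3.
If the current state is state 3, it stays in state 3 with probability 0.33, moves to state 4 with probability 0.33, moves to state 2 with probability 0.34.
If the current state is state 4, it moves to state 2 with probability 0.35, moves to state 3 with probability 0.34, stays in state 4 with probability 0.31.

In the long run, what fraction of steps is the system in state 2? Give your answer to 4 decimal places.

0.3400

Let the stationary distribution be π with π = πP and π_1 + π_2 + π_3 = 1.
π_1 = 0.33·π_1 + 0.34·π_2 + 0.35·π_3
π_2 = 0.29·π_1 + 0.33·π_2 + 0.34·π_3
Solving with the normalization constraint gives π = (0.3400, 0.3198, 0.3402).
So the stationary probability of state 2 is 0.3400.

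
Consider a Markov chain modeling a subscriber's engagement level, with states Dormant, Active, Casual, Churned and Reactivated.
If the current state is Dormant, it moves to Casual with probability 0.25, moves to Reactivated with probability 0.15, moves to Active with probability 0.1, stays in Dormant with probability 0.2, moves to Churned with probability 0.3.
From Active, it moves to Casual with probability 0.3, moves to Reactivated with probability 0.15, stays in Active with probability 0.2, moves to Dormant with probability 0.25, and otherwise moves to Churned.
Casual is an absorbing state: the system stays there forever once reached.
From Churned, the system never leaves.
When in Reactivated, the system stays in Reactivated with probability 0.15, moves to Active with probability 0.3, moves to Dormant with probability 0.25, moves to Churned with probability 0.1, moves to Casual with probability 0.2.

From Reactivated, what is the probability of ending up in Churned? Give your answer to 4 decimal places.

0.3860

Let h(s) be the probability of absorption at Churned starting from transient state s. Then h(Churned) = 1 and h(Casual) = 0. By first-step analysis:
h(Dormant) = 0.2·h(Dormant) + 0.1·h(Active) + 0.25·0 + 0.3·1 + 0.15·h(Reactivated)
h(Active) = 0.25·h(Dormant) + 0.2·h(Active) + 0.3·0 + 0.1·1 + 0.15·h(Reactivated)
h(Reactivated) = 0.25·h(Dormant) + 0.3·h(Active) + 0.2·0 + 0.1·1 + 0.15·h(Reactivated)
Solving: h(Dormant) = 0.4912, h(Active) = 0.3509, h(Reactivated) = 0.3860.
Starting from Reactivated, the probability is 0.3860.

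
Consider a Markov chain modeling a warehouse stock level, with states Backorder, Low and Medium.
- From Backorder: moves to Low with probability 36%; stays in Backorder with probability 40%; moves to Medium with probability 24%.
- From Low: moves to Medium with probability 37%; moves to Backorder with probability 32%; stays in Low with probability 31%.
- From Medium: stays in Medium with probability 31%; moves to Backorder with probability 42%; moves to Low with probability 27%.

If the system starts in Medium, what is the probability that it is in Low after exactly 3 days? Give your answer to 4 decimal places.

Propagate the distribution vector 3 days from Medium.
After 0 days: (0.0000, 0.0000, 1.0000)
After 1 day: (0.4200, 0.2700, 0.3100)
After 2 days: (0.3846, 0.3186, 0.2968)
After 3 days: (0.3804, 0.3174, 0.3022)
P(in Low after 3 days) = 0.3174

0.3174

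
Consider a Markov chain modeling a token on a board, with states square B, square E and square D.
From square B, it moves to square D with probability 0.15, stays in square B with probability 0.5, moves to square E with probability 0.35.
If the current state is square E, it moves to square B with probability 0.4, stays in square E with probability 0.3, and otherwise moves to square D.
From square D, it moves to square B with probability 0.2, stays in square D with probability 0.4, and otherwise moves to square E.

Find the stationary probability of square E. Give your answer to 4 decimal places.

Let the stationary distribution be π with π = πP and π_1 + π_2 + π_3 = 1.
π_1 = 0.5·π_1 + 0.4·π_2 + 0.2·π_3
π_2 = 0.35·π_1 + 0.3·π_2 + 0.4·π_3
Solving with the normalization constraint gives π = (0.3846, 0.3462, 0.2692).
So the stationary probability of square E is 0.3462.

0.3462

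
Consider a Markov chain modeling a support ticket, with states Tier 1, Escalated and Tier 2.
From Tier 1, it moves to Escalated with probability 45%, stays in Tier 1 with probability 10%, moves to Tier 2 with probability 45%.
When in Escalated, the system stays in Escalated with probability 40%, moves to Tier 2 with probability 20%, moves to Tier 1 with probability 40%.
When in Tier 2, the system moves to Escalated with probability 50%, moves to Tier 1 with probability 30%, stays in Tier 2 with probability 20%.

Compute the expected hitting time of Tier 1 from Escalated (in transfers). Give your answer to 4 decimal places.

Let t(s) be the expected number of transfers to first reach Tier 1 from state s, with t(Tier 1) = 0. Conditioning on the first transfer:
t(Escalated) = 1 + 0.4·t(Escalated) + 0.2·t(Tier 2)
t(Tier 2) = 1 + 0.5·t(Escalated) + 0.2·t(Tier 2)
Solving: t(Escalated) = 2.6316, t(Tier 2) = 2.8947.
Expected transfers from Escalated to Tier 1: 2.6316.

2.6316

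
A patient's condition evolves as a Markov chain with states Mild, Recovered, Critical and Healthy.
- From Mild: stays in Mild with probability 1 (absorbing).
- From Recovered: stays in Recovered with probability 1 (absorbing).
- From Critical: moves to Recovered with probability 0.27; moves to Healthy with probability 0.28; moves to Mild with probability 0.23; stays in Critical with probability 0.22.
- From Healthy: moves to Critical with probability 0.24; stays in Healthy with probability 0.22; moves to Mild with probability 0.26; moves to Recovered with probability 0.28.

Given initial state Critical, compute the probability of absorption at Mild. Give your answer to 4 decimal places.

0.4660

Let h(s) be the probability of absorption at Mild starting from transient state s. Then h(Mild) = 1 and h(Recovered) = 0. By first-step analysis:
h(Critical) = 0.23·1 + 0.27·0 + 0.22·h(Critical) + 0.28·h(Healthy)
h(Healthy) = 0.26·1 + 0.28·0 + 0.24·h(Critical) + 0.22·h(Healthy)
Solving: h(Critical) = 0.4660, h(Healthy) = 0.4767.
Starting from Critical, the probability is 0.4660.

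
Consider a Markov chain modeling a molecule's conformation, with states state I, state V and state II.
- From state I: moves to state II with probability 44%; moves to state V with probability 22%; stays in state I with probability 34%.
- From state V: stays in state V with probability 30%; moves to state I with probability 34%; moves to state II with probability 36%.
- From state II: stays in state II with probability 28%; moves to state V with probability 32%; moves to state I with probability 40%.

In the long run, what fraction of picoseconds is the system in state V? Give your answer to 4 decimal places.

0.2783

Let the stationary distribution be π with π = πP and π_1 + π_2 + π_3 = 1.
π_1 = 0.34·π_1 + 0.34·π_2 + 0.4·π_3
π_2 = 0.22·π_1 + 0.3·π_2 + 0.32·π_3
Solving with the normalization constraint gives π = (0.3616, 0.2783, 0.3601).
So the stationary probability of state V is 0.2783.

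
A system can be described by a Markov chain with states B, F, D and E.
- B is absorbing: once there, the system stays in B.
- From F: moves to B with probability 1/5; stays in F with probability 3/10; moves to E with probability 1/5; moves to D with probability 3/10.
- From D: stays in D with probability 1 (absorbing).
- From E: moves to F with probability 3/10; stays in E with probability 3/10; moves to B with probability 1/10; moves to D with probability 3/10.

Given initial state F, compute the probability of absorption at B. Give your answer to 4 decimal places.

0.3721

Let h(s) be the probability of absorption at B starting from transient state s. Then h(B) = 1 and h(D) = 0. By first-step analysis:
h(F) = 0.2·1 + 0.3·h(F) + 0.3·0 + 0.2·h(E)
h(E) = 0.1·1 + 0.3·h(F) + 0.3·0 + 0.3·h(E)
Solving: h(F) = 0.3721, h(E) = 0.3023.
Starting from F, the probability is 0.3721.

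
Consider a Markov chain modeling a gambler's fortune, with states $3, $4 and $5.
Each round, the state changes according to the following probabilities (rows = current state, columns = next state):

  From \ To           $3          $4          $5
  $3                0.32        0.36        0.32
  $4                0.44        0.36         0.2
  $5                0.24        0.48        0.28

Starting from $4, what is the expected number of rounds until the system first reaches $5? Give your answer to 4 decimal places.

4.0462

Let t(s) be the expected number of rounds to first reach $5 from state s, with t($5) = 0. Conditioning on the first round:
t($3) = 1 + 0.32·t($3) + 0.36·t($4)
t($4) = 1 + 0.44·t($3) + 0.36·t($4)
Solving: t($3) = 3.6127, t($4) = 4.0462.
Expected rounds from $4 to $5: 4.0462.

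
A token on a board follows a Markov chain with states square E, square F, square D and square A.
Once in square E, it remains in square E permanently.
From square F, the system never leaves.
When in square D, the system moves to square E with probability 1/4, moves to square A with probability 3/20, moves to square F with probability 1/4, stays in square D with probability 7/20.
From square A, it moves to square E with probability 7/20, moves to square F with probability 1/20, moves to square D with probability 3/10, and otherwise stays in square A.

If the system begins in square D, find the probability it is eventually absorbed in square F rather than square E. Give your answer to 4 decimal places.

Let h(s) be the probability of absorption at square F starting from transient state s. Then h(square F) = 1 and h(square E) = 0. By first-step analysis:
h(square D) = 0.25·0 + 0.25·1 + 0.35·h(square D) + 0.15·h(square A)
h(square A) = 0.35·0 + 0.05·1 + 0.3·h(square D) + 0.3·h(square A)
Solving: h(square D) = 0.4451, h(square A) = 0.2622.
Starting from square D, the probability is 0.4451.

0.4451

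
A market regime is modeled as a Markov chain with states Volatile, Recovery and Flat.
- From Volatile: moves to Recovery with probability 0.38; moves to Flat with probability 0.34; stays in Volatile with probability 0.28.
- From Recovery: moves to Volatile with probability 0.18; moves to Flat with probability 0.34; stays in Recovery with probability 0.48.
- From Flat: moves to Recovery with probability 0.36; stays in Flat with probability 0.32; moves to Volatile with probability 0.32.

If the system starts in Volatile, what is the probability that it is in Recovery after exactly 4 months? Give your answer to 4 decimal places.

Propagate the distribution vector 4 months from Volatile.
After 0 months: (1.0000, 0.0000, 0.0000)
After 1 month: (0.2800, 0.3800, 0.3400)
After 2 months: (0.2556, 0.4112, 0.3332)
After 3 months: (0.2522, 0.4145, 0.3333)
After 4 months: (0.2519, 0.4148, 0.3333)
P(in Recovery after 4 months) = 0.4148

0.4148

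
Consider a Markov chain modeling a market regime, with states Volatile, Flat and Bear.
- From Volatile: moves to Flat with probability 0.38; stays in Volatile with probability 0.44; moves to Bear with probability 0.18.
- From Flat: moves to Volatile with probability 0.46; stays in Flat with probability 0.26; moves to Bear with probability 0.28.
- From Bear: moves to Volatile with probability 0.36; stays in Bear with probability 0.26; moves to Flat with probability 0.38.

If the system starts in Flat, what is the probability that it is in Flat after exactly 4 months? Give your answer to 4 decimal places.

0.3394

Propagate the distribution vector 4 months from Flat.
After 0 months: (0.0000, 1.0000, 0.0000)
After 1 month: (0.4600, 0.2600, 0.2800)
After 2 months: (0.4228, 0.3488, 0.2284)
After 3 months: (0.4287, 0.3381, 0.2332)
After 4 months: (0.4281, 0.3394, 0.2325)
P(in Flat after 4 months) = 0.3394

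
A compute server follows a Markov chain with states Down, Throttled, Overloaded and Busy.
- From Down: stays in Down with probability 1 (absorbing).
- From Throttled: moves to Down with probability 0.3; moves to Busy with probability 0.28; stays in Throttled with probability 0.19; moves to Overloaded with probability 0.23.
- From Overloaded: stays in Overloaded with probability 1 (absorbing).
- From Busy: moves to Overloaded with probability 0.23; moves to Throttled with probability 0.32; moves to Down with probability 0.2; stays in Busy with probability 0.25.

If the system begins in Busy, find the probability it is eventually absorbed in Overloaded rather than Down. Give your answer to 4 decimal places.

Let h(s) be the probability of absorption at Overloaded starting from transient state s. Then h(Overloaded) = 1 and h(Down) = 0. By first-step analysis:
h(Throttled) = 0.3·0 + 0.19·h(Throttled) + 0.23·1 + 0.28·h(Busy)
h(Busy) = 0.2·0 + 0.32·h(Throttled) + 0.23·1 + 0.25·h(Busy)
Solving: h(Throttled) = 0.4574, h(Busy) = 0.5018.
Starting from Busy, the probability is 0.5018.

0.5018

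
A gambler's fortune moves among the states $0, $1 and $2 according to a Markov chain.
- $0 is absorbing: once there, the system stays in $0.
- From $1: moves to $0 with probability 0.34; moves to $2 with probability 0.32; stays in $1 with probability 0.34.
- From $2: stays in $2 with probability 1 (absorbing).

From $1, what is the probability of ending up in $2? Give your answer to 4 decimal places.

Let h(s) be the probability of absorption at $2 starting from transient state s. Then h($2) = 1 and h($0) = 0. By first-step analysis:
h($1) = 0.34·0 + 0.34·h($1) + 0.32·1
Solving: h($1) = 0.4848.
Starting from $1, the probability is 0.4848.

0.4848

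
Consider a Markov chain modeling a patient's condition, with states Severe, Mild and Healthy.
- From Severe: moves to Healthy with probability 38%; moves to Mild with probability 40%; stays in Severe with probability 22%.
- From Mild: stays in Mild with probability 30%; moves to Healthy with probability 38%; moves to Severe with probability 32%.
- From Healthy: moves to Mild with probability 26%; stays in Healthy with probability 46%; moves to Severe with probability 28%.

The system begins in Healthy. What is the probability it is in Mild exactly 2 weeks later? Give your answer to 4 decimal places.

Sum over the intermediate state after 1 week:
P = P(Healthy→Severe)·P(Severe→Mild) + P(Healthy→Mild)·P(Mild→Mild) + P(Healthy→Healthy)·P(Healthy→Mild)
  = 0.28×0.4 + 0.26×0.3 + 0.46×0.26
  = 0.1120 + 0.0780 + 0.1196 = 0.3096

0.3096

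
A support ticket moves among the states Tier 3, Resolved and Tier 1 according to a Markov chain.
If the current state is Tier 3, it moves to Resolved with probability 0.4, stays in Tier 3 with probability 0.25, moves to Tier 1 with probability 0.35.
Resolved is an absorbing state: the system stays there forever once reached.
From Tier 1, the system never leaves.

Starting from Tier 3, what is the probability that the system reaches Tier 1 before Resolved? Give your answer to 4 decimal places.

Let h(s) be the probability of absorption at Tier 1 starting from transient state s. Then h(Tier 1) = 1 and h(Resolved) = 0. By first-step analysis:
h(Tier 3) = 0.25·h(Tier 3) + 0.4·0 + 0.35·1
Solving: h(Tier 3) = 0.4667.
Starting from Tier 3, the probability is 0.4667.

0.4667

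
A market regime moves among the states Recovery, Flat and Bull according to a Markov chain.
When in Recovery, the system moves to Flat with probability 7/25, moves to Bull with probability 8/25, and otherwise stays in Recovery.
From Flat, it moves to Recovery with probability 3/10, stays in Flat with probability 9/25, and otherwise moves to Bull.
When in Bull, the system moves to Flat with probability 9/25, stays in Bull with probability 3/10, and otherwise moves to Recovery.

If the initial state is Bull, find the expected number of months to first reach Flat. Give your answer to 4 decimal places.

Let t(s) be the expected number of months to first reach Flat from state s, with t(Flat) = 0. Conditioning on the first month:
t(Recovery) = 1 + 0.4·t(Recovery) + 0.32·t(Bull)
t(Bull) = 1 + 0.34·t(Recovery) + 0.3·t(Bull)
Solving: t(Recovery) = 3.2776, t(Bull) = 3.0206.
Expected months from Bull to Flat: 3.0206.

3.0206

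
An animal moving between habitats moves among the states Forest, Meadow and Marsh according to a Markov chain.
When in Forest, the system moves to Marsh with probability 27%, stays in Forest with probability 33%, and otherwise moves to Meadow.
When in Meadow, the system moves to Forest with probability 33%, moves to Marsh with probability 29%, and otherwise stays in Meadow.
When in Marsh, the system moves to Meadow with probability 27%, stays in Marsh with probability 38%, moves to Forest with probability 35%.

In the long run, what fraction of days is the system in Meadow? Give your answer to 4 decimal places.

0.3525

Let the stationary distribution be π with π = πP and π_1 + π_2 + π_3 = 1.
π_1 = 0.33·π_1 + 0.33·π_2 + 0.35·π_3
π_2 = 0.4·π_1 + 0.38·π_2 + 0.27·π_3
Solving with the normalization constraint gives π = (0.3362, 0.3525, 0.3113).
So the stationary probability of Meadow is 0.3525.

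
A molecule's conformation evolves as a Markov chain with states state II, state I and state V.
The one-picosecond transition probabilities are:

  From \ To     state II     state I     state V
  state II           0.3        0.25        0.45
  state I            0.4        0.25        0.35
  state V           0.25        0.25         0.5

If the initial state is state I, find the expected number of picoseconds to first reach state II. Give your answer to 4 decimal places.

2.9565

Let t(s) be the expected number of picoseconds to first reach state II from state s, with t(state II) = 0. Conditioning on the first picosecond:
t(state I) = 1 + 0.25·t(state I) + 0.35·t(state V)
t(state V) = 1 + 0.25·t(state I) + 0.5·t(state V)
Solving: t(state I) = 2.9565, t(state V) = 3.4783.
Expected picoseconds from state I to state II: 2.9565.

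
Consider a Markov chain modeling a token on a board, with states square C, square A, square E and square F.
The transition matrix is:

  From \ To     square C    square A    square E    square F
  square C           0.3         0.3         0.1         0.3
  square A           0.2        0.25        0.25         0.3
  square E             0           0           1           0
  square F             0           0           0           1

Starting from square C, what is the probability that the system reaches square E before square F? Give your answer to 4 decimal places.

Let h(s) be the probability of absorption at square E starting from transient state s. Then h(square E) = 1 and h(square F) = 0. By first-step analysis:
h(square C) = 0.3·h(square C) + 0.3·h(square A) + 0.1·1 + 0.3·0
h(square A) = 0.2·h(square C) + 0.25·h(square A) + 0.25·1 + 0.3·0
Solving: h(square C) = 0.3226, h(square A) = 0.4194.
Starting from square C, the probability is 0.3226.

0.3226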